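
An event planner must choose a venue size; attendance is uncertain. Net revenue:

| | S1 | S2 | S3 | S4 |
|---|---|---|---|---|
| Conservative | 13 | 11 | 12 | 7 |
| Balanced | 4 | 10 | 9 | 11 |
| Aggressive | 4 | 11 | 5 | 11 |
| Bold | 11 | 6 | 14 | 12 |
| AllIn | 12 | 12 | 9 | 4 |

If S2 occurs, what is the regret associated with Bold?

6

Best payoff under S2 is 12.
Regret = 12 − 6 = 6.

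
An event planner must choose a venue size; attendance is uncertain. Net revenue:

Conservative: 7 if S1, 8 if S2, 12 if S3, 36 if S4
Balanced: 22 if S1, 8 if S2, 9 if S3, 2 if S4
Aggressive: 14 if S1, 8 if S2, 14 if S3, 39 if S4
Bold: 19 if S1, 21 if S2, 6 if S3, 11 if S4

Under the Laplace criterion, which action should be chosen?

Aggressive

Row averages: Conservative=15.75, Balanced=10.25, Aggressive=18.75, Bold=14.25
Highest average = 18.75 → Aggressive.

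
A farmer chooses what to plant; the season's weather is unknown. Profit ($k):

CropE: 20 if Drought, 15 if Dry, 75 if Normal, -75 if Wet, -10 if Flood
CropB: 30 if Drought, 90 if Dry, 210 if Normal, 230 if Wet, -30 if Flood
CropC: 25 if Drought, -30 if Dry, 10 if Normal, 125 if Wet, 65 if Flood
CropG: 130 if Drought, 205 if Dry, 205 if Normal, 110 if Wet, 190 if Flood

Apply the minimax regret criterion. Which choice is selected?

CropG

Column bests: Drought=130, Dry=205, Normal=210, Wet=230, Flood=190.
CropE regrets: 110, 190, 135, 305, 200 → max 305
CropB regrets: 100, 115, 0, 0, 220 → max 220
CropC regrets: 105, 235, 200, 105, 125 → max 235
CropG regrets: 0, 0, 5, 120, 0 → max 120
Smallest max regret = 120 → CropG.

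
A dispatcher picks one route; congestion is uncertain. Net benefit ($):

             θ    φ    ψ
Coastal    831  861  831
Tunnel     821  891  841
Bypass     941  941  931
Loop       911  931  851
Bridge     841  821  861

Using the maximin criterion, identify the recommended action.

Bypass

Row minima: Coastal=831, Tunnel=821, Bypass=931, Loop=851, Bridge=821
Best worst-case = 931 → Bypass.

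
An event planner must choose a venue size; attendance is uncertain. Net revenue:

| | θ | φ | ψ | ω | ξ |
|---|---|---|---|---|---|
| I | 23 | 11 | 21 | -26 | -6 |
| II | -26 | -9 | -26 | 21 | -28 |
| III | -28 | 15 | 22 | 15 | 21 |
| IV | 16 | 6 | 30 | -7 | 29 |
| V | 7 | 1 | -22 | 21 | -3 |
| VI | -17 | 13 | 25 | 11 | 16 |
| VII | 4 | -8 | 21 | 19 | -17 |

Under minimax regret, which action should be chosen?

IV

Column bests: θ=23, φ=15, ψ=30, ω=21, ξ=29.
I regrets: 0, 4, 9, 47, 35 → max 47
II regrets: 49, 24, 56, 0, 57 → max 57
III regrets: 51, 0, 8, 6, 8 → max 51
IV regrets: 7, 9, 0, 28, 0 → max 28
V regrets: 16, 14, 52, 0, 32 → max 52
VI regrets: 40, 2, 5, 10, 13 → max 40
VII regrets: 19, 23, 9, 2, 46 → max 46
Smallest max regret = 28 → IV.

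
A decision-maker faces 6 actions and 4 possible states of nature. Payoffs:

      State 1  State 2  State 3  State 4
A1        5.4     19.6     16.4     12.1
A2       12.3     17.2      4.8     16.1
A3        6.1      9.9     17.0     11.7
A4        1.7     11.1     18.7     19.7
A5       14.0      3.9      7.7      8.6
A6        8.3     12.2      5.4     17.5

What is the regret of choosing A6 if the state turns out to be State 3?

Best payoff under State 3 is 18.7.
Regret = 18.7 − 5.4 = 13.3.

13.3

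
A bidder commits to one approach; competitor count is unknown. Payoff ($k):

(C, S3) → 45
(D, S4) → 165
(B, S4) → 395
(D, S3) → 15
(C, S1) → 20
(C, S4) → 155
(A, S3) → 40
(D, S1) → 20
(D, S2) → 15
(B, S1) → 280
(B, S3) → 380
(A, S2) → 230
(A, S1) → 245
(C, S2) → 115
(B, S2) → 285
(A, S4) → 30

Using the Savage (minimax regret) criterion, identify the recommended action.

B

Column bests: S1=280, S2=285, S3=380, S4=395.
A regrets: 35, 55, 340, 365 → max 365
B regrets: 0, 0, 0, 0 → max 0
C regrets: 260, 170, 335, 240 → max 335
D regrets: 260, 270, 365, 230 → max 365
Smallest max regret = 0 → B.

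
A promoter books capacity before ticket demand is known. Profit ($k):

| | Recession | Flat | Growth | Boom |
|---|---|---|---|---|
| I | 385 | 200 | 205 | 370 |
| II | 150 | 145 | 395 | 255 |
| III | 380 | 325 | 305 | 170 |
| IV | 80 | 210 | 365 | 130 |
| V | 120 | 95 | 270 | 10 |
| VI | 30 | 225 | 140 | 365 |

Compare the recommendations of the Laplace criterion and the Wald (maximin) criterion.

Row averages: I=290, II=236.25, III=295, IV=196.25, V=123.75, VI=190
Highest average = 295 → III.
Row minima: I=200, II=145, III=170, IV=80, V=10, VI=30
Best worst-case = 200 → I.

laplace → III; maximin → I (disagree)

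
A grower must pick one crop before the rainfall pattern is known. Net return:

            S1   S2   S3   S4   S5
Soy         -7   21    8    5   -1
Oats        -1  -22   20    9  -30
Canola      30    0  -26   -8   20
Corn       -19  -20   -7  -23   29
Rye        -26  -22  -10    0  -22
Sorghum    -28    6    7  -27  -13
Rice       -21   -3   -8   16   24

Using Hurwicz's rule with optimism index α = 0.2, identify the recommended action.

Soy

Soy: 0.2·21 + 0.8·(-7) = -1.4
Oats: 0.2·20 + 0.8·(-30) = -20
Canola: 0.2·30 + 0.8·(-26) = -14.8
Corn: 0.2·29 + 0.8·(-23) = -12.6
Rye: 0.2·0 + 0.8·(-26) = -20.8
Sorghum: 0.2·7 + 0.8·(-28) = -21
Rice: 0.2·24 + 0.8·(-21) = -12
Highest Hurwicz score = -1.4 → Soy.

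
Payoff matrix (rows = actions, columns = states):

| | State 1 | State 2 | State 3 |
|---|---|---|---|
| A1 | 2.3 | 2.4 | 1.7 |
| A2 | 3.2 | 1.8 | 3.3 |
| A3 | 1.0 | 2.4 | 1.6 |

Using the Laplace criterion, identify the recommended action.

Row averages: A1=32/15, A2=83/30, A3=5/3
Highest average = 83/30 → A2.

A2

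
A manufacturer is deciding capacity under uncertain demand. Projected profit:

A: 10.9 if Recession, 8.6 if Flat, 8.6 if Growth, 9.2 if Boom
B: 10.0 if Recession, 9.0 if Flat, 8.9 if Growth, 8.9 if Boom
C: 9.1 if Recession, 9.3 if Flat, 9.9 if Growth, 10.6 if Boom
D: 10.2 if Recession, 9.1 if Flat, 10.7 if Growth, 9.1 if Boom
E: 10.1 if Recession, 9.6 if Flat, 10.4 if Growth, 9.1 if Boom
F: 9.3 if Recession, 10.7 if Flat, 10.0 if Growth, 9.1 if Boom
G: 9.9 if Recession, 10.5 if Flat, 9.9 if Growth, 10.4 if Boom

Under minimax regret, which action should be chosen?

Column bests: Recession=10.9, Flat=10.7, Growth=10.7, Boom=10.6.
A regrets: 0.0, 2.1, 2.1, 1.4 → max 2.1
B regrets: 0.9, 1.7, 1.8, 1.7 → max 1.8
C regrets: 1.8, 1.4, 0.8, 0.0 → max 1.8
D regrets: 0.7, 1.6, 0.0, 1.5 → max 1.6
E regrets: 0.8, 1.1, 0.3, 1.5 → max 1.5
F regrets: 1.6, 0.0, 0.7, 1.5 → max 1.6
G regrets: 1.0, 0.2, 0.8, 0.2 → max 1.0
Smallest max regret = 1.0 → G.

G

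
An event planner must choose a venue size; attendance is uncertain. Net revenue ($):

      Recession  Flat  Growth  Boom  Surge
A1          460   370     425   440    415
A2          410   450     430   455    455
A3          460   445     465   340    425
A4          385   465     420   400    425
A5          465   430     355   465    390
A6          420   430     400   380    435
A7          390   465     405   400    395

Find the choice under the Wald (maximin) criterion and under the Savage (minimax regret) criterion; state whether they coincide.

maximin → A2; minimax regret → A2 (agree)

Row minima: A1=370, A2=410, A3=340, A4=385, A5=355, A6=380, A7=390
Best worst-case = 410 → A2.
Column bests: Recession=465, Flat=465, Growth=465, Boom=465, Surge=455.
A1 regrets: 5, 95, 40, 25, 40 → max 95
A2 regrets: 55, 15, 35, 10, 0 → max 55
A3 regrets: 5, 20, 0, 125, 30 → max 125
A4 regrets: 80, 0, 45, 65, 30 → max 80
A5 regrets: 0, 35, 110, 0, 65 → max 110
A6 regrets: 45, 35, 65, 85, 20 → max 85
A7 regrets: 75, 0, 60, 65, 60 → max 75
Smallest max regret = 55 → A2.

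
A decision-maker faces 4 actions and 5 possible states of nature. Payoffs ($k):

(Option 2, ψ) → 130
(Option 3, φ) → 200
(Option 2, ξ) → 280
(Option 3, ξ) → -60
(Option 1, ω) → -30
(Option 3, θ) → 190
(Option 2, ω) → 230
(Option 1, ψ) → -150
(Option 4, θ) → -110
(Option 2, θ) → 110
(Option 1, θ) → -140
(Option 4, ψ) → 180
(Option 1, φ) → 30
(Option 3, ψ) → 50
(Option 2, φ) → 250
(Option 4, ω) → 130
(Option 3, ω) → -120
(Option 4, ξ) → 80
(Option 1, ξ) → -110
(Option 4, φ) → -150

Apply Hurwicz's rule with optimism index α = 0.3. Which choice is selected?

Option 2

Option 1: 0.3·30 + 0.7·(-150) = -96
Option 2: 0.3·280 + 0.7·110 = 161
Option 3: 0.3·200 + 0.7·(-120) = -24
Option 4: 0.3·180 + 0.7·(-150) = -51
Highest Hurwicz score = 161 → Option 2.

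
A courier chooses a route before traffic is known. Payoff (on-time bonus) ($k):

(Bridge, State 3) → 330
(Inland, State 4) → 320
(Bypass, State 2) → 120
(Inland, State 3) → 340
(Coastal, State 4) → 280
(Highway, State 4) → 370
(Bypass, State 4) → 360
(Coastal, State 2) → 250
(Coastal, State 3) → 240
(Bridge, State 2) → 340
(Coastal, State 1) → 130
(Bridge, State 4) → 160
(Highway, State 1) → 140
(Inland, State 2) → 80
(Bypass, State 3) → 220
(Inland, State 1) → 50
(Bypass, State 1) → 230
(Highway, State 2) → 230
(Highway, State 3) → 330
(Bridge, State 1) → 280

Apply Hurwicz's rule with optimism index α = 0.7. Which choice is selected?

Highway

Inland: 0.7·340 + 0.3·50 = 253
Highway: 0.7·370 + 0.3·140 = 301
Bridge: 0.7·340 + 0.3·160 = 286
Bypass: 0.7·360 + 0.3·120 = 288
Coastal: 0.7·280 + 0.3·130 = 235
Highest Hurwicz score = 301 → Highway.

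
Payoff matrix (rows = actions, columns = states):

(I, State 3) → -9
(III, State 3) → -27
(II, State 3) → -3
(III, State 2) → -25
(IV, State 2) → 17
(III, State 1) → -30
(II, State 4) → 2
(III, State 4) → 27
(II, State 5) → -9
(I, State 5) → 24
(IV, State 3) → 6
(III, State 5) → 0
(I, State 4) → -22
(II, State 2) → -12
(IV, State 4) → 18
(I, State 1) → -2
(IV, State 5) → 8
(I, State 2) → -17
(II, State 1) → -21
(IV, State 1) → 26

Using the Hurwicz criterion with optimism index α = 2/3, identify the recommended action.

I: 2/3·24 + 1/3·(-22) = 26/3
II: 2/3·2 + 1/3·(-21) = -17/3
III: 2/3·27 + 1/3·(-30) = 8
IV: 2/3·26 + 1/3·6 = 58/3
Highest Hurwicz score = 58/3 → IV.

IV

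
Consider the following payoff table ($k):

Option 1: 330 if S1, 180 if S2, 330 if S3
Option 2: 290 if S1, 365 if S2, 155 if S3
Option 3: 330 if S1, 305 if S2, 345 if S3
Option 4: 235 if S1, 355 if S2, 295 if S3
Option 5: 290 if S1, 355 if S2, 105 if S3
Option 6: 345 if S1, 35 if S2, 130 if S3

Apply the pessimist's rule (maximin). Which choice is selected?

Row minima: Option 1=180, Option 2=155, Option 3=305, Option 4=235, Option 5=105, Option 6=35
Best worst-case = 305 → Option 3.

Option 3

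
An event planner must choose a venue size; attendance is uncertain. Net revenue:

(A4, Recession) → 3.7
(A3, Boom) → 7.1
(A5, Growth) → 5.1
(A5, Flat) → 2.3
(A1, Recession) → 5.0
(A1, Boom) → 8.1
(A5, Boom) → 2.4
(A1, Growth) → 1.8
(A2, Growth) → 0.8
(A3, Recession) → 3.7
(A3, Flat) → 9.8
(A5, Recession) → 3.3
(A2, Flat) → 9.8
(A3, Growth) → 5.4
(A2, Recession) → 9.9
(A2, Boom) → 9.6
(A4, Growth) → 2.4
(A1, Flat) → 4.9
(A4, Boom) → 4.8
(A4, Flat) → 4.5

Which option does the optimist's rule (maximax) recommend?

A2

Row maxima: A1=8.1, A2=9.9, A3=9.8, A4=4.8, A5=5.1
Best best-case = 9.9 → A2.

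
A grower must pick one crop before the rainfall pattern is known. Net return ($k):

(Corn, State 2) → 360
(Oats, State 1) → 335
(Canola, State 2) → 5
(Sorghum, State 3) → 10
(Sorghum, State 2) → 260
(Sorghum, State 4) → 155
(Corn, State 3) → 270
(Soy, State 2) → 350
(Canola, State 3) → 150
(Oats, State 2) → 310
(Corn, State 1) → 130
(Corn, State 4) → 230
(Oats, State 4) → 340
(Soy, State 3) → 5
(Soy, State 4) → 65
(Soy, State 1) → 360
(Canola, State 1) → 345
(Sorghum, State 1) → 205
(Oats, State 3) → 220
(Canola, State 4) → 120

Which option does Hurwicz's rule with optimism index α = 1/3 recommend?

Oats

Oats: 1/3·340 + 2/3·220 = 260
Canola: 1/3·345 + 2/3·5 = 355/3
Soy: 1/3·360 + 2/3·5 = 370/3
Sorghum: 1/3·260 + 2/3·10 = 280/3
Corn: 1/3·360 + 2/3·130 = 620/3
Highest Hurwicz score = 260 → Oats.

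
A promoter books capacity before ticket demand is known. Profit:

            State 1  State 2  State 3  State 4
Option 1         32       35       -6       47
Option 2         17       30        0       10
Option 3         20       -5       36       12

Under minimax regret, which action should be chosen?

Option 2

Column bests: State 1=32, State 2=35, State 3=36, State 4=47.
Option 1 regrets: 0, 0, 42, 0 → max 42
Option 2 regrets: 15, 5, 36, 37 → max 37
Option 3 regrets: 12, 40, 0, 35 → max 40
Smallest max regret = 37 → Option 2.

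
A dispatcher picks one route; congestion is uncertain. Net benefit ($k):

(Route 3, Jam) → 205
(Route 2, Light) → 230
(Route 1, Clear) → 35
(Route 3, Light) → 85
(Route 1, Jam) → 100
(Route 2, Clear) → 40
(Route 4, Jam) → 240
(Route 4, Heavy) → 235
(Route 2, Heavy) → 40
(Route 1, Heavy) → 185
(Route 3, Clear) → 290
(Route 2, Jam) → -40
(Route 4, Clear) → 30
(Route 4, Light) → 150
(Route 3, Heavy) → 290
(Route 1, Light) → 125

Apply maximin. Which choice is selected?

Route 3

Row minima: Route 1=35, Route 2=-40, Route 3=85, Route 4=30
Best worst-case = 85 → Route 3.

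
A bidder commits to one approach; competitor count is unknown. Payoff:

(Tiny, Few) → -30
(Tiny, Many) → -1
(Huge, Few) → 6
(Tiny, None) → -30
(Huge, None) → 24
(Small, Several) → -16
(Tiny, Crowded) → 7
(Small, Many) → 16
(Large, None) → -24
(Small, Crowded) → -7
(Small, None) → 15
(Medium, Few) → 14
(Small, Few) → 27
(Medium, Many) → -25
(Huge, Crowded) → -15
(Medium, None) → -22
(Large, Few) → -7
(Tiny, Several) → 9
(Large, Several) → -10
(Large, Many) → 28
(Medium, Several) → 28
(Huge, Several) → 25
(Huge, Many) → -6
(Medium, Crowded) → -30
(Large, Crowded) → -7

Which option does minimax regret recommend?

Huge

Column bests: None=24, Few=27, Several=28, Many=28, Crowded=7.
Tiny regrets: 54, 57, 19, 29, 0 → max 57
Small regrets: 9, 0, 44, 12, 14 → max 44
Medium regrets: 46, 13, 0, 53, 37 → max 53
Large regrets: 48, 34, 38, 0, 14 → max 48
Huge regrets: 0, 21, 3, 34, 22 → max 34
Smallest max regret = 34 → Huge.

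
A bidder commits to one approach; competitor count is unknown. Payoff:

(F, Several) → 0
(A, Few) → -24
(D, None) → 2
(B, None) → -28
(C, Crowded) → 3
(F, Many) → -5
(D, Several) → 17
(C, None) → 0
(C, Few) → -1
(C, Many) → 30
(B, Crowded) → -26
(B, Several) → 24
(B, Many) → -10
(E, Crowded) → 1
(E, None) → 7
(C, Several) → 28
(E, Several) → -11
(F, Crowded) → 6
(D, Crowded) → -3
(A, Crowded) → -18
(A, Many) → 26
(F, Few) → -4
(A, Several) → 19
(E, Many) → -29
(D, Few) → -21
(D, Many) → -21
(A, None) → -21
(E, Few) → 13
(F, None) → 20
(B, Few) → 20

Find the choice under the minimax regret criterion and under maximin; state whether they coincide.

minimax regret → C; maximin → C (agree)

Column bests: None=20, Few=20, Several=28, Many=30, Crowded=6.
A regrets: 41, 44, 9, 4, 24 → max 44
B regrets: 48, 0, 4, 40, 32 → max 48
C regrets: 20, 21, 0, 0, 3 → max 21
D regrets: 18, 41, 11, 51, 9 → max 51
E regrets: 13, 7, 39, 59, 5 → max 59
F regrets: 0, 24, 28, 35, 0 → max 35
Smallest max regret = 21 → C.
Row minima: A=-24, B=-28, C=-1, D=-21, E=-29, F=-5
Best worst-case = -1 → C.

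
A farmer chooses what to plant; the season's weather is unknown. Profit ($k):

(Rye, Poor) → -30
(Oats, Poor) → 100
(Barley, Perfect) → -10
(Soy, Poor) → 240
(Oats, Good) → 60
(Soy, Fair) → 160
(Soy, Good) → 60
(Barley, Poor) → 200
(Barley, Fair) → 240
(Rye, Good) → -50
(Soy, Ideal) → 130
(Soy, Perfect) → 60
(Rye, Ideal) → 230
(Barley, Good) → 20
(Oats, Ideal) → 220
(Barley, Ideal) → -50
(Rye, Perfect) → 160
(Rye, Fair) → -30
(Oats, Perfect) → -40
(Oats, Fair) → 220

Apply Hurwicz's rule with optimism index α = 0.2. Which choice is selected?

Soy: 0.2·240 + 0.8·60 = 96
Oats: 0.2·220 + 0.8·(-40) = 12
Rye: 0.2·230 + 0.8·(-50) = 6
Barley: 0.2·240 + 0.8·(-50) = 8
Highest Hurwicz score = 96 → Soy.

Soy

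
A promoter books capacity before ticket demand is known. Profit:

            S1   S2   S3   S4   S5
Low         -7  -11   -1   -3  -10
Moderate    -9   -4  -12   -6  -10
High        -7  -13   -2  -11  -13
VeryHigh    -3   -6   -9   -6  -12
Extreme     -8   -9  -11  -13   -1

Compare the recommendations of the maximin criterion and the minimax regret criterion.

maximin → Low; minimax regret → Low (agree)

Row minima: Low=-11, Moderate=-12, High=-13, VeryHigh=-12, Extreme=-13
Best worst-case = -11 → Low.
Column bests: S1=-3, S2=-4, S3=-1, S4=-3, S5=-1.
Low regrets: 4, 7, 0, 0, 9 → max 9
Moderate regrets: 6, 0, 11, 3, 9 → max 11
High regrets: 4, 9, 1, 8, 12 → max 12
VeryHigh regrets: 0, 2, 8, 3, 11 → max 11
Extreme regrets: 5, 5, 10, 10, 0 → max 10
Smallest max regret = 9 → Low.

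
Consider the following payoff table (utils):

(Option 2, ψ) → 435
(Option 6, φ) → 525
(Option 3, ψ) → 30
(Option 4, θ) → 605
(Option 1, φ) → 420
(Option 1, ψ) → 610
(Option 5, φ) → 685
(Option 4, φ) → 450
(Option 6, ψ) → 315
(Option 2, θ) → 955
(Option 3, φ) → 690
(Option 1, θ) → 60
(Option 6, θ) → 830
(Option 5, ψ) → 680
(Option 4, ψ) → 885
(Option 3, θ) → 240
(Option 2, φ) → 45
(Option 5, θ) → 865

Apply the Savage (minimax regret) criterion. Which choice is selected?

Option 5

Column bests: θ=955, φ=690, ψ=885.
Option 1 regrets: 895, 270, 275 → max 895
Option 2 regrets: 0, 645, 450 → max 645
Option 3 regrets: 715, 0, 855 → max 855
Option 4 regrets: 350, 240, 0 → max 350
Option 5 regrets: 90, 5, 205 → max 205
Option 6 regrets: 125, 165, 570 → max 570
Smallest max regret = 205 → Option 5.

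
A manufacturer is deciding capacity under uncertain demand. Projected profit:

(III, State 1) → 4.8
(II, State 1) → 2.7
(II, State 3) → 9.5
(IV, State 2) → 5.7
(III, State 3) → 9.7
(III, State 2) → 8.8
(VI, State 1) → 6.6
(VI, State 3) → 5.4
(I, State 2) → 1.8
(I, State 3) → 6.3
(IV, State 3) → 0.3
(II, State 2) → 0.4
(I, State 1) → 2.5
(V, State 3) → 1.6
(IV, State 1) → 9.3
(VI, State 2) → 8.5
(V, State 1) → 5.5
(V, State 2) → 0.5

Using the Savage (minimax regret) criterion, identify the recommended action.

VI

Column bests: State 1=9.3, State 2=8.8, State 3=9.7.
I regrets: 6.8, 7.0, 3.4 → max 7.0
II regrets: 6.6, 8.4, 0.2 → max 8.4
III regrets: 4.5, 0.0, 0.0 → max 4.5
IV regrets: 0.0, 3.1, 9.4 → max 9.4
V regrets: 3.8, 8.3, 8.1 → max 8.3
VI regrets: 2.7, 0.3, 4.3 → max 4.3
Smallest max regret = 4.3 → VI.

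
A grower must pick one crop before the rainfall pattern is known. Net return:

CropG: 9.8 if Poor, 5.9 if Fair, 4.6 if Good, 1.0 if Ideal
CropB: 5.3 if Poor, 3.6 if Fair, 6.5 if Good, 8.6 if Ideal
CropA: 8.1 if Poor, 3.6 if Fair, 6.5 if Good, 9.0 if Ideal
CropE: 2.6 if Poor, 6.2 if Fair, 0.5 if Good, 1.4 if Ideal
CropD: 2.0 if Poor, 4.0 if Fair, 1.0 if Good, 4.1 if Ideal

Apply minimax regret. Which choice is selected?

Column bests: Poor=9.8, Fair=6.2, Good=6.5, Ideal=9.0.
CropG regrets: 0.0, 0.3, 1.9, 8.0 → max 8.0
CropB regrets: 4.5, 2.6, 0.0, 0.4 → max 4.5
CropA regrets: 1.7, 2.6, 0.0, 0.0 → max 2.6
CropE regrets: 7.2, 0.0, 6.0, 7.6 → max 7.6
CropD regrets: 7.8, 2.2, 5.5, 4.9 → max 7.8
Smallest max regret = 2.6 → CropA.

CropA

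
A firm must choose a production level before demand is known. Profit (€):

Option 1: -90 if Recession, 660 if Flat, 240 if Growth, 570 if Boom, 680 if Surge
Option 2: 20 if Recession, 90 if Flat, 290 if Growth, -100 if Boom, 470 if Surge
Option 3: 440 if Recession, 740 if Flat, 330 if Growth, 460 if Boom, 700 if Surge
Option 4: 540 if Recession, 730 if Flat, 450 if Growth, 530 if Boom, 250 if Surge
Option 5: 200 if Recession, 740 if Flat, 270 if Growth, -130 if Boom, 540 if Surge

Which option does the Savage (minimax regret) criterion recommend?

Option 3

Column bests: Recession=540, Flat=740, Growth=450, Boom=570, Surge=700.
Option 1 regrets: 630, 80, 210, 0, 20 → max 630
Option 2 regrets: 520, 650, 160, 670, 230 → max 670
Option 3 regrets: 100, 0, 120, 110, 0 → max 120
Option 4 regrets: 0, 10, 0, 40, 450 → max 450
Option 5 regrets: 340, 0, 180, 700, 160 → max 700
Smallest max regret = 120 → Option 3.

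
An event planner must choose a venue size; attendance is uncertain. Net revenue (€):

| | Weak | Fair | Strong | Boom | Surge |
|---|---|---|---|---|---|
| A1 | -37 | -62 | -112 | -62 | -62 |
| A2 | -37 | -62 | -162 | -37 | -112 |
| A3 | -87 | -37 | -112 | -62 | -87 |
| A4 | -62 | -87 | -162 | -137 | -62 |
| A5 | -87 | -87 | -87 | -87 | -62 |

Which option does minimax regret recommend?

A1

Column bests: Weak=-37, Fair=-37, Strong=-87, Boom=-37, Surge=-62.
A1 regrets: 0, 25, 25, 25, 0 → max 25
A2 regrets: 0, 25, 75, 0, 50 → max 75
A3 regrets: 50, 0, 25, 25, 25 → max 50
A4 regrets: 25, 50, 75, 100, 0 → max 100
A5 regrets: 50, 50, 0, 50, 0 → max 50
Smallest max regret = 25 → A1.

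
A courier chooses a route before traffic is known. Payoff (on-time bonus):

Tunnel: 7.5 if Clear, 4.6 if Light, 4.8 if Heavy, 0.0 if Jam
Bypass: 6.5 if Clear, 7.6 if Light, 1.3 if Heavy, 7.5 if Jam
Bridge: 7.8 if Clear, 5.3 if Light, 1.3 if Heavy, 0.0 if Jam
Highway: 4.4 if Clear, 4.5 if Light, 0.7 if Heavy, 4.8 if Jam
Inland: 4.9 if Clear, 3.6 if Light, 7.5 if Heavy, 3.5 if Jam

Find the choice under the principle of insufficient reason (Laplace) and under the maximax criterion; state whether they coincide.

Row averages: Tunnel=4.225, Bypass=5.725, Bridge=3.6, Highway=3.6, Inland=4.875
Highest average = 5.725 → Bypass.
Row maxima: Tunnel=7.5, Bypass=7.6, Bridge=7.8, Highway=4.8, Inland=7.5
Best best-case = 7.8 → Bridge.

laplace → Bypass; maximax → Bridge (disagree)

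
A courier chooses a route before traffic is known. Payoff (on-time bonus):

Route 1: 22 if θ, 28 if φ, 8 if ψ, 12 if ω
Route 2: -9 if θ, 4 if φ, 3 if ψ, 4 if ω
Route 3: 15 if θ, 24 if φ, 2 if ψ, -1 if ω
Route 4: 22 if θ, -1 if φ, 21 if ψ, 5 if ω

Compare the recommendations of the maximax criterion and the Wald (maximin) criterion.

Row maxima: Route 1=28, Route 2=4, Route 3=24, Route 4=22
Best best-case = 28 → Route 1.
Row minima: Route 1=8, Route 2=-9, Route 3=-1, Route 4=-1
Best worst-case = 8 → Route 1.

maximax → Route 1; maximin → Route 1 (agree)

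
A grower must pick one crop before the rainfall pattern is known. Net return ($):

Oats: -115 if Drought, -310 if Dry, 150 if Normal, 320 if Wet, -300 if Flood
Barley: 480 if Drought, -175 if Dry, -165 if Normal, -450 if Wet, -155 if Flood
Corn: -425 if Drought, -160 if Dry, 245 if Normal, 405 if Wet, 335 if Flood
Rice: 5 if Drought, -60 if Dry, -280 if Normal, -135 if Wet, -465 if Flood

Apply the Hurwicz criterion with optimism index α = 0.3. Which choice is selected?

Oats: 0.3·320 + 0.7·(-310) = -121
Barley: 0.3·480 + 0.7·(-450) = -171
Corn: 0.3·405 + 0.7·(-425) = -176
Rice: 0.3·5 + 0.7·(-465) = -324
Highest Hurwicz score = -121 → Oats.

Oats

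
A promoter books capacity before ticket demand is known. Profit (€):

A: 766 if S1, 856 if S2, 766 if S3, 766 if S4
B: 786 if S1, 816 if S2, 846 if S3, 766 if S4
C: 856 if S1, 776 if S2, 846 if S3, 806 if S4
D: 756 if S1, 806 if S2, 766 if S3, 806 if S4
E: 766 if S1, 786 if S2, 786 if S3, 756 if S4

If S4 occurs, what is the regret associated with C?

Best payoff under S4 is 806.
Regret = 806 − 806 = 0.

0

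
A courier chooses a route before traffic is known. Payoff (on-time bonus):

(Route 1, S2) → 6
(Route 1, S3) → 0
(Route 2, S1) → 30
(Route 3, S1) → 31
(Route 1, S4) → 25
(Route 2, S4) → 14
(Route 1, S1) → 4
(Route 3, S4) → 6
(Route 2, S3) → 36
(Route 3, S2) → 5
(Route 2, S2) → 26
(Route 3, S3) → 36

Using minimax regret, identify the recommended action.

Column bests: S1=31, S2=26, S3=36, S4=25.
Route 1 regrets: 27, 20, 36, 0 → max 36
Route 2 regrets: 1, 0, 0, 11 → max 11
Route 3 regrets: 0, 21, 0, 19 → max 21
Smallest max regret = 11 → Route 2.

Route 2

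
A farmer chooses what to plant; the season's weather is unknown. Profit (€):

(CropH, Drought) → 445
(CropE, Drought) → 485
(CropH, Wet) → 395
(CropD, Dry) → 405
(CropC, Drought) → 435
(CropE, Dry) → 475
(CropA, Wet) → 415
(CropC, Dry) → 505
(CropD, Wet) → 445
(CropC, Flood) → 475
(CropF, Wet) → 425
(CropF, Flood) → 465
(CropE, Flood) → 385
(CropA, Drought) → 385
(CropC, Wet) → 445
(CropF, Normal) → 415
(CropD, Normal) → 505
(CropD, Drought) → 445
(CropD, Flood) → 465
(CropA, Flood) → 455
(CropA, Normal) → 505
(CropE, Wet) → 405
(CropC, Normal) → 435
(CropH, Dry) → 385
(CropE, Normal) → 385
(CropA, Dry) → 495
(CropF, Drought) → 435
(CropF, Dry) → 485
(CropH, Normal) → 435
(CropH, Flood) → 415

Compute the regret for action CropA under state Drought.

Best payoff under Drought is 485.
Regret = 485 − 385 = 100.

100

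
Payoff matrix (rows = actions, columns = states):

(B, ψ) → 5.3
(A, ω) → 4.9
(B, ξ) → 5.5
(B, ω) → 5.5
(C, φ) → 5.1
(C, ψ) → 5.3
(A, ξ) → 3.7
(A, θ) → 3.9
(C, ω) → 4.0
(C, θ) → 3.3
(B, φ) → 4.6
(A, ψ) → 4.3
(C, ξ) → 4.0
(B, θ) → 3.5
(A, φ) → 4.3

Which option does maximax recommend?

B

Row maxima: A=4.9, B=5.5, C=5.3
Best best-case = 5.5 → B.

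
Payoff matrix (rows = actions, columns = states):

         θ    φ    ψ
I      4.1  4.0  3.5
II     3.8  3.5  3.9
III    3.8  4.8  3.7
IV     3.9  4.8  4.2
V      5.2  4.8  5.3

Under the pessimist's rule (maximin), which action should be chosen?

V

Row minima: I=3.5, II=3.5, III=3.7, IV=3.9, V=4.8
Best worst-case = 4.8 → V.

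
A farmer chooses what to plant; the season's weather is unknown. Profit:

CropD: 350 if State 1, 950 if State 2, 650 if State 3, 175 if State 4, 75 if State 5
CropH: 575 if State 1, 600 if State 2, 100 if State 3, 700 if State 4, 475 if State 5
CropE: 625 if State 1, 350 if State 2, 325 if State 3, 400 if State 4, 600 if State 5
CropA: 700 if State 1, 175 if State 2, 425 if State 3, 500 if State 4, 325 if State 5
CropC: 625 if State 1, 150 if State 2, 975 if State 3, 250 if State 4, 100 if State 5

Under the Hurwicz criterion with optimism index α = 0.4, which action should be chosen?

CropC

CropD: 0.4·950 + 0.6·75 = 425
CropH: 0.4·700 + 0.6·100 = 340
CropE: 0.4·625 + 0.6·325 = 445
CropA: 0.4·700 + 0.6·175 = 385
CropC: 0.4·975 + 0.6·100 = 450
Highest Hurwicz score = 450 → CropC.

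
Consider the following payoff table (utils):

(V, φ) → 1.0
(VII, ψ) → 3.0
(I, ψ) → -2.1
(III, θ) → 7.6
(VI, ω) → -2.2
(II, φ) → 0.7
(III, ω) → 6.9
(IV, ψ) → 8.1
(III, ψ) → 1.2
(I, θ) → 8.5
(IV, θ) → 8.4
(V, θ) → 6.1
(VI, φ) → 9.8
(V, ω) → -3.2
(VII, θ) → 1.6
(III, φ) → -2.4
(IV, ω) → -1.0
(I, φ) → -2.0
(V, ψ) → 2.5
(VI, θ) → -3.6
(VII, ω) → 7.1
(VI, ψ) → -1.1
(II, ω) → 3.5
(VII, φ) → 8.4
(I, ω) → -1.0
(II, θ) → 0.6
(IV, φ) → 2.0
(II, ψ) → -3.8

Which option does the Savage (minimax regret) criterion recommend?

VII

Column bests: θ=8.5, φ=9.8, ψ=8.1, ω=7.1.
I regrets: 0.0, 11.8, 10.2, 8.1 → max 11.8
II regrets: 7.9, 9.1, 11.9, 3.6 → max 11.9
III regrets: 0.9, 12.2, 6.9, 0.2 → max 12.2
IV regrets: 0.1, 7.8, 0.0, 8.1 → max 8.1
V regrets: 2.4, 8.8, 5.6, 10.3 → max 10.3
VI regrets: 12.1, 0.0, 9.2, 9.3 → max 12.1
VII regrets: 6.9, 1.4, 5.1, 0.0 → max 6.9
Smallest max regret = 6.9 → VII.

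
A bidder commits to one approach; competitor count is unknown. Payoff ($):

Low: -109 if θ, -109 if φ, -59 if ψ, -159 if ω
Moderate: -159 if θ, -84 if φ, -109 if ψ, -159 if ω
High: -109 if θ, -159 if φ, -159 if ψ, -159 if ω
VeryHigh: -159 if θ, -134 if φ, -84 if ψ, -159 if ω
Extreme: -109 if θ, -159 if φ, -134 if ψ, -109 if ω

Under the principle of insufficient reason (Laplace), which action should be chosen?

Row averages: Low=-109, Moderate=-127.75, High=-146.5, VeryHigh=-134, Extreme=-127.75
Highest average = -109 → Low.

Low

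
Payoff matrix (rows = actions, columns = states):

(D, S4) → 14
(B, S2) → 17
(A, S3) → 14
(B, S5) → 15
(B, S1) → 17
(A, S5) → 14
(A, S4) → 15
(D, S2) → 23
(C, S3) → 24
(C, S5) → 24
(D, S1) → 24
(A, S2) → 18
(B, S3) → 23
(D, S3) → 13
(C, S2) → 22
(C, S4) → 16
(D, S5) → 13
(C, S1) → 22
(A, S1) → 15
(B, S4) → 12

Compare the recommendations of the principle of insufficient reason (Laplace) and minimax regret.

Row averages: A=15.2, B=16.8, C=21.6, D=17.4
Highest average = 21.6 → C.
Column bests: S1=24, S2=23, S3=24, S4=16, S5=24.
A regrets: 9, 5, 10, 1, 10 → max 10
B regrets: 7, 6, 1, 4, 9 → max 9
C regrets: 2, 1, 0, 0, 0 → max 2
D regrets: 0, 0, 11, 2, 11 → max 11
Smallest max regret = 2 → C.

laplace → C; minimax regret → C (agree)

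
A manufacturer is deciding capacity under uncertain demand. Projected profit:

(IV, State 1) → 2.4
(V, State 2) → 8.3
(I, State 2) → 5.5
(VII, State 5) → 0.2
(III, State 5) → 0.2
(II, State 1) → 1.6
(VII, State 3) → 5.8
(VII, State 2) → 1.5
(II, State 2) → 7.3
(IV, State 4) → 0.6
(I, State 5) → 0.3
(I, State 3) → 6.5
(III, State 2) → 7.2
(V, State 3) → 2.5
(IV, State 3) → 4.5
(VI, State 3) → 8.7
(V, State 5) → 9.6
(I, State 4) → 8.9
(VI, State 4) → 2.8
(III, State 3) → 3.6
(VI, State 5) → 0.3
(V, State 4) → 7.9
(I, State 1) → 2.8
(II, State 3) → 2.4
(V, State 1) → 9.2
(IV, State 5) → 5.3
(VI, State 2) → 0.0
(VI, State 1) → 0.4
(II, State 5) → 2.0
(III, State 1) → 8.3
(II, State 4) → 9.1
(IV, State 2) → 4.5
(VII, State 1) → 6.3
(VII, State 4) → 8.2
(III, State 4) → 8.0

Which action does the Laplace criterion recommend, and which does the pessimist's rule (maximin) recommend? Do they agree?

laplace → V; maximin → V (agree)

Row averages: I=4.8, II=4.48, III=5.46, IV=3.46, V=7.5, VI=2.44, VII=4.4
Highest average = 7.5 → V.
Row minima: I=0.3, II=1.6, III=0.2, IV=0.6, V=2.5, VI=0.0, VII=0.2
Best worst-case = 2.5 → V.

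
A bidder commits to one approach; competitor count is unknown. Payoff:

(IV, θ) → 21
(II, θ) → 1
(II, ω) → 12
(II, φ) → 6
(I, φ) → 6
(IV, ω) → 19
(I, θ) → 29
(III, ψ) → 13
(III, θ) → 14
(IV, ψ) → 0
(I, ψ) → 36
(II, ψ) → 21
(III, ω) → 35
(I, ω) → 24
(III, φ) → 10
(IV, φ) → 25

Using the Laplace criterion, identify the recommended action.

Row averages: I=23.75, II=10, III=18, IV=16.25
Highest average = 23.75 → I.

I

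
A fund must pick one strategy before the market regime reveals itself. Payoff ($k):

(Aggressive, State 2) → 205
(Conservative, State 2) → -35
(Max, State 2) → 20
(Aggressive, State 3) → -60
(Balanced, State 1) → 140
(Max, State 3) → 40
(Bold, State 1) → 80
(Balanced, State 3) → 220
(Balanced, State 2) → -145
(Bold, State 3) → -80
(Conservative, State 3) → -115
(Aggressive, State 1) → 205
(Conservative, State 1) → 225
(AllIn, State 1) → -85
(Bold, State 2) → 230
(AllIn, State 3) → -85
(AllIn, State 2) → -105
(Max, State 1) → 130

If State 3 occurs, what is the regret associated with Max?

180

Best payoff under State 3 is 220.
Regret = 220 − 40 = 180.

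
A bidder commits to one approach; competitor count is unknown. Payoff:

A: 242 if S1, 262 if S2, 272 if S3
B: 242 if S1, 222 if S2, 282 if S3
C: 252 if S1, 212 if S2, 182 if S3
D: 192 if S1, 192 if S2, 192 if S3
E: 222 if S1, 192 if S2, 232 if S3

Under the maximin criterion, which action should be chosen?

A

Row minima: A=242, B=222, C=182, D=192, E=192
Best worst-case = 242 → A.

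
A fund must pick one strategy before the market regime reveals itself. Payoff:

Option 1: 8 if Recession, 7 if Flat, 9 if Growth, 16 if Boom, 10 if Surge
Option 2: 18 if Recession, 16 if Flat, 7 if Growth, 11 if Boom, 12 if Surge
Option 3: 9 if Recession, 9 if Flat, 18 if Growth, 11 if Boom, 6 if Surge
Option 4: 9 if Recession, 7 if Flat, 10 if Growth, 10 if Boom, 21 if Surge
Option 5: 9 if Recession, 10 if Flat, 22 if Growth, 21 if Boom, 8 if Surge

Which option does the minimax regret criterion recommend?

Option 4

Column bests: Recession=18, Flat=16, Growth=22, Boom=21, Surge=21.
Option 1 regrets: 10, 9, 13, 5, 11 → max 13
Option 2 regrets: 0, 0, 15, 10, 9 → max 15
Option 3 regrets: 9, 7, 4, 10, 15 → max 15
Option 4 regrets: 9, 9, 12, 11, 0 → max 12
Option 5 regrets: 9, 6, 0, 0, 13 → max 13
Smallest max regret = 12 → Option 4.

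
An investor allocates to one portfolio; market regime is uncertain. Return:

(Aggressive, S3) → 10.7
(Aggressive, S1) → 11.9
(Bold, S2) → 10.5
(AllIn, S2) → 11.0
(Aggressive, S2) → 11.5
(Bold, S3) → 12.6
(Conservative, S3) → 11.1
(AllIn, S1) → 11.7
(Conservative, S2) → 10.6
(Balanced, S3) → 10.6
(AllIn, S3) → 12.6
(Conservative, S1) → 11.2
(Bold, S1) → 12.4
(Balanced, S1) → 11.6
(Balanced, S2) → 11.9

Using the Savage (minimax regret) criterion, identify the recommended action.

AllIn

Column bests: S1=12.4, S2=11.9, S3=12.6.
Conservative regrets: 1.2, 1.3, 1.5 → max 1.5
Balanced regrets: 0.8, 0.0, 2.0 → max 2.0
Aggressive regrets: 0.5, 0.4, 1.9 → max 1.9
Bold regrets: 0.0, 1.4, 0.0 → max 1.4
AllIn regrets: 0.7, 0.9, 0.0 → max 0.9
Smallest max regret = 0.9 → AllIn.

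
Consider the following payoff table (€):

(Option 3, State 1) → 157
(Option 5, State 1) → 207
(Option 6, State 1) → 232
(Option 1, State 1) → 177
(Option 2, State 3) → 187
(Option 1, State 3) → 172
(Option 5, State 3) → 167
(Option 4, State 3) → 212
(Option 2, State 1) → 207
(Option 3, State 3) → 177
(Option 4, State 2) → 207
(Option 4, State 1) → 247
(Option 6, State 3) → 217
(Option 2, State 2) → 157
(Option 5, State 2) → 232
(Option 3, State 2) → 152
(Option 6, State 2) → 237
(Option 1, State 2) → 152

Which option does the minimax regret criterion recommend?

Column bests: State 1=247, State 2=237, State 3=217.
Option 1 regrets: 70, 85, 45 → max 85
Option 2 regrets: 40, 80, 30 → max 80
Option 3 regrets: 90, 85, 40 → max 90
Option 4 regrets: 0, 30, 5 → max 30
Option 5 regrets: 40, 5, 50 → max 50
Option 6 regrets: 15, 0, 0 → max 15
Smallest max regret = 15 → Option 6.

Option 6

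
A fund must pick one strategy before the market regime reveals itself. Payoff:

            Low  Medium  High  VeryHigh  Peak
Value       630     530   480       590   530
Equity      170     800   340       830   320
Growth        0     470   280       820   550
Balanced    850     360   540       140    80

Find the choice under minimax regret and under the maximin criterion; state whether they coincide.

minimax regret → Value; maximin → Value (agree)

Column bests: Low=850, Medium=800, High=540, VeryHigh=830, Peak=550.
Value regrets: 220, 270, 60, 240, 20 → max 270
Equity regrets: 680, 0, 200, 0, 230 → max 680
Growth regrets: 850, 330, 260, 10, 0 → max 850
Balanced regrets: 0, 440, 0, 690, 470 → max 690
Smallest max regret = 270 → Value.
Row minima: Value=480, Equity=170, Growth=0, Balanced=80
Best worst-case = 480 → Value.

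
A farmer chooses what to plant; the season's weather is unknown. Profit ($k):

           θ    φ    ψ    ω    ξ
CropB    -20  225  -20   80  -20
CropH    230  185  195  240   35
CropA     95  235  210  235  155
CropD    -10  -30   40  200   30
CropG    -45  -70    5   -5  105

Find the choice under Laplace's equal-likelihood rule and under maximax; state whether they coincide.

laplace → CropA; maximax → CropH (disagree)

Row averages: CropB=49, CropH=177, CropA=186, CropD=46, CropG=-2
Highest average = 186 → CropA.
Row maxima: CropB=225, CropH=240, CropA=235, CropD=200, CropG=105
Best best-case = 240 → CropH.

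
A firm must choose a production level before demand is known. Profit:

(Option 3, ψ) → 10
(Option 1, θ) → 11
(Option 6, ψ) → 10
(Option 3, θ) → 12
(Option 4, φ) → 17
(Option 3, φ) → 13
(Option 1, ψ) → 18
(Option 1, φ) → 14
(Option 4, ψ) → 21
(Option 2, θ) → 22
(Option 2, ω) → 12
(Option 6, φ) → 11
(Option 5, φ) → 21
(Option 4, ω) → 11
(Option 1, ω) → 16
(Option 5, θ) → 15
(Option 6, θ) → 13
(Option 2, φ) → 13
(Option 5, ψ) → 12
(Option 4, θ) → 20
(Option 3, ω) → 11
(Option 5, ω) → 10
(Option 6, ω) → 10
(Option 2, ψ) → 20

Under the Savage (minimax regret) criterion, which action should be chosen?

Column bests: θ=22, φ=21, ψ=21, ω=16.
Option 1 regrets: 11, 7, 3, 0 → max 11
Option 2 regrets: 0, 8, 1, 4 → max 8
Option 3 regrets: 10, 8, 11, 5 → max 11
Option 4 regrets: 2, 4, 0, 5 → max 5
Option 5 regrets: 7, 0, 9, 6 → max 9
Option 6 regrets: 9, 10, 11, 6 → max 11
Smallest max regret = 5 → Option 4.

Option 4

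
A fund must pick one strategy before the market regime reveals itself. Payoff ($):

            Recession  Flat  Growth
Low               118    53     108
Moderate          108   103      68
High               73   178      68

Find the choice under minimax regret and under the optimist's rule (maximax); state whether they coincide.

minimax regret → High; maximax → High (agree)

Column bests: Recession=118, Flat=178, Growth=108.
Low regrets: 0, 125, 0 → max 125
Moderate regrets: 10, 75, 40 → max 75
High regrets: 45, 0, 40 → max 45
Smallest max regret = 45 → High.
Row maxima: Low=118, Moderate=108, High=178
Best best-case = 178 → High.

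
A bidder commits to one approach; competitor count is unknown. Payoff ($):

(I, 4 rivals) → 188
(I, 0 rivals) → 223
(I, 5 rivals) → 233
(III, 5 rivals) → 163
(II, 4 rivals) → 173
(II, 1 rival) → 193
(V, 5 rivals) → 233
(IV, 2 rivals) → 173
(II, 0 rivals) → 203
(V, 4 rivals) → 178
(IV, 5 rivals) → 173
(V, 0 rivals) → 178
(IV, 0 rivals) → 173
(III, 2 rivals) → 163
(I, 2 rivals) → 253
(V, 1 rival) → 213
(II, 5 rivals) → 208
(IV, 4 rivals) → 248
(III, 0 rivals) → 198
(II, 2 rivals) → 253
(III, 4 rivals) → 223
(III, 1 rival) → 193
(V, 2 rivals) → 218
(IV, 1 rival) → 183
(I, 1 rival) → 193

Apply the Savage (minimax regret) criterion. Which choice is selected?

I

Column bests: 0 rivals=223, 1 rival=213, 2 rivals=253, 4 rivals=248, 5 rivals=233.
I regrets: 0, 20, 0, 60, 0 → max 60
II regrets: 20, 20, 0, 75, 25 → max 75
III regrets: 25, 20, 90, 25, 70 → max 90
IV regrets: 50, 30, 80, 0, 60 → max 80
V regrets: 45, 0, 35, 70, 0 → max 70
Smallest max regret = 60 → I.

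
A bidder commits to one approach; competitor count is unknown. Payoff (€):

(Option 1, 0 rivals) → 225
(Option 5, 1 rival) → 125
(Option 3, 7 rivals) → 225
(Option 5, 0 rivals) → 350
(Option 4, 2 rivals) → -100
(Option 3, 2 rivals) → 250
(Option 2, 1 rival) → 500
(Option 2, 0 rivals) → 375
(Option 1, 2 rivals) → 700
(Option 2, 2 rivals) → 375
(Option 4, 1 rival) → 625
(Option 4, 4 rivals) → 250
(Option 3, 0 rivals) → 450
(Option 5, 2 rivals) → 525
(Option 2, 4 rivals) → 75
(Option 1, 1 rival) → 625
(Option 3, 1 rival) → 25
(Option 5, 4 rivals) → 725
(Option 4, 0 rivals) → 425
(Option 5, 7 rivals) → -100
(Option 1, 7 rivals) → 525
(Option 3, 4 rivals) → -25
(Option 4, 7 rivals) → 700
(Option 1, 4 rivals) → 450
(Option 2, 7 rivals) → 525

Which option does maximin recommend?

Option 1

Row minima: Option 1=225, Option 2=75, Option 3=-25, Option 4=-100, Option 5=-100
Best worst-case = 225 → Option 1.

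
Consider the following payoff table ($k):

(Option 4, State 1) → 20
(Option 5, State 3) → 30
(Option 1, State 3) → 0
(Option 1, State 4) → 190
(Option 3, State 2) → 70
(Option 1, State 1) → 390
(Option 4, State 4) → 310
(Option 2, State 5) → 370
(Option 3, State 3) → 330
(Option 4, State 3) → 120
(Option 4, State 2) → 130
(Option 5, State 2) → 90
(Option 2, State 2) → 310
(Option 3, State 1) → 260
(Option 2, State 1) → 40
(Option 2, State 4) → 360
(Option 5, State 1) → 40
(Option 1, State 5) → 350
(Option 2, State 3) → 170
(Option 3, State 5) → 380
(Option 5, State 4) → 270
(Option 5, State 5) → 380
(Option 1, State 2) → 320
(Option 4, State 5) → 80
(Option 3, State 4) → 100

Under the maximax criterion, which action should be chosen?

Option 1

Row maxima: Option 1=390, Option 2=370, Option 3=380, Option 4=310, Option 5=380
Best best-case = 390 → Option 1.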